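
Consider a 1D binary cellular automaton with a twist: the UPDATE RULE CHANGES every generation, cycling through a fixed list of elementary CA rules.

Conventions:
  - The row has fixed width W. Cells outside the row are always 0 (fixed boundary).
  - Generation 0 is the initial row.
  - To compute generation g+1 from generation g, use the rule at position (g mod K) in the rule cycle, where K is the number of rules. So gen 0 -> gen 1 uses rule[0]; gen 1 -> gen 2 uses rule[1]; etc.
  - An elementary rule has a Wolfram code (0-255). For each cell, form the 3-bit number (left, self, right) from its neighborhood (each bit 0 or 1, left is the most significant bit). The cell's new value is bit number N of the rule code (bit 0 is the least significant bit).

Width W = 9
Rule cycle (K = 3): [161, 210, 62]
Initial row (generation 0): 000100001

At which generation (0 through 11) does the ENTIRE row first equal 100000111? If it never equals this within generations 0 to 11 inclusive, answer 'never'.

Gen 0: 000100001
Gen 1 (rule 161): 110001100
Gen 2 (rule 210): 011010110
Gen 3 (rule 62): 110111101
Gen 4 (rule 161): 001011010
Gen 5 (rule 210): 010001001
Gen 6 (rule 62): 111011111
Gen 7 (rule 161): 010101110
Gen 8 (rule 210): 100000111
Gen 9 (rule 62): 110001100
Gen 10 (rule 161): 000100001
Gen 11 (rule 210): 001010010

Answer: 8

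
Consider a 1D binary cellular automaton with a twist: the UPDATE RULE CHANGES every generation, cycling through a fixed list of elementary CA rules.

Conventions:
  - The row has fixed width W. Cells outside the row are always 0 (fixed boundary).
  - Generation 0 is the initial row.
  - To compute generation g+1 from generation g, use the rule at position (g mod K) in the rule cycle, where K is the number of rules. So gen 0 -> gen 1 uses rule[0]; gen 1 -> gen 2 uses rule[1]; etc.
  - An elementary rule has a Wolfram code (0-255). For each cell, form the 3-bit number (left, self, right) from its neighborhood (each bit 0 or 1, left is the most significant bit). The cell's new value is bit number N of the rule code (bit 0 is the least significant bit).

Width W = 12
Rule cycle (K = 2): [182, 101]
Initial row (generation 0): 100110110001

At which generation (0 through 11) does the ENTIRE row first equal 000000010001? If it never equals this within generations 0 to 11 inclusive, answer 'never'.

Gen 0: 100110110001
Gen 1 (rule 182): 111001001011
Gen 2 (rule 101): 001001001101
Gen 3 (rule 182): 011111110011
Gen 4 (rule 101): 000000010001
Gen 5 (rule 182): 000000111011
Gen 6 (rule 101): 111110001101
Gen 7 (rule 182): 011101010011
Gen 8 (rule 101): 000111110001
Gen 9 (rule 182): 001011101011
Gen 10 (rule 101): 101100111101
Gen 11 (rule 182): 110011011011

Answer: 4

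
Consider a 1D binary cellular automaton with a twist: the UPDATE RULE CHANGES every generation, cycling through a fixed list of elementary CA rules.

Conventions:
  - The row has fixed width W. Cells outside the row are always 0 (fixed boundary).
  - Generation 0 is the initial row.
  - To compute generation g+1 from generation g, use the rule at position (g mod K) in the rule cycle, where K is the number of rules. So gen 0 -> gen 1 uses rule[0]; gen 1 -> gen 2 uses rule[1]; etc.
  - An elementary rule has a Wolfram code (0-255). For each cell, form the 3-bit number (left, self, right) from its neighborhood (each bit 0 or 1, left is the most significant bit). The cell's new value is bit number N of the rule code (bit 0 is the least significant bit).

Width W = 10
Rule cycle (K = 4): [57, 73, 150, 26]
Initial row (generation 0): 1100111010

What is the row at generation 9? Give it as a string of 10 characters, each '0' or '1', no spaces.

Answer: 0101110101

Derivation:
Gen 0: 1100111010
Gen 1 (rule 57): 1010100101
Gen 2 (rule 73): 0000000000
Gen 3 (rule 150): 0000000000
Gen 4 (rule 26): 0000000000
Gen 5 (rule 57): 1111111111
Gen 6 (rule 73): 1000000001
Gen 7 (rule 150): 1100000011
Gen 8 (rule 26): 1010000110
Gen 9 (rule 57): 0101110101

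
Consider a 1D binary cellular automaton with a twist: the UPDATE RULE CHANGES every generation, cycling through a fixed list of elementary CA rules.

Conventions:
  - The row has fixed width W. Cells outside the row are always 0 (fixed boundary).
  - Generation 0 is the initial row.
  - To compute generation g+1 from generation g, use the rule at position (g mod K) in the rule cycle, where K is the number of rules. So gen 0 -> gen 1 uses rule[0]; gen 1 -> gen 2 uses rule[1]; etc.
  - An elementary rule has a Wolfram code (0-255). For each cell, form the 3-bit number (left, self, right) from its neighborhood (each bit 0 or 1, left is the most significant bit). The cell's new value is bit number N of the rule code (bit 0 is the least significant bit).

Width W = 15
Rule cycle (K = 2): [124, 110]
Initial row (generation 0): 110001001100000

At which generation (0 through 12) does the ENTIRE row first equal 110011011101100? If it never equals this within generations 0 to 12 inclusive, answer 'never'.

Answer: 5

Derivation:
Gen 0: 110001001100000
Gen 1 (rule 124): 111001101110000
Gen 2 (rule 110): 101011111010000
Gen 3 (rule 124): 111110001111000
Gen 4 (rule 110): 100010011001000
Gen 5 (rule 124): 110011011101100
Gen 6 (rule 110): 110111110111100
Gen 7 (rule 124): 111100011100110
Gen 8 (rule 110): 100100110101110
Gen 9 (rule 124): 110110111111011
Gen 10 (rule 110): 111111100001111
Gen 11 (rule 124): 100000110001001
Gen 12 (rule 110): 100001110011011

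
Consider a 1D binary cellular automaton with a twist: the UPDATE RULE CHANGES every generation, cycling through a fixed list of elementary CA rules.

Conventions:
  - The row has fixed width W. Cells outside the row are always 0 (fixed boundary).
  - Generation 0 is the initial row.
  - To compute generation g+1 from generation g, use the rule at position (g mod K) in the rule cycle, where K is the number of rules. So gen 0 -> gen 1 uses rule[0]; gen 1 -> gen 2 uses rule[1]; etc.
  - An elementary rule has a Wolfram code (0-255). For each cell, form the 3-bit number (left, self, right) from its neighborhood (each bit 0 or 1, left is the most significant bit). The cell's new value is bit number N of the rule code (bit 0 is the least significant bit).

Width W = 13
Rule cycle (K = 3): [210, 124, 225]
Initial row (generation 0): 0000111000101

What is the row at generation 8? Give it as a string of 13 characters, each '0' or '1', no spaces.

Gen 0: 0000111000101
Gen 1 (rule 210): 0001011101000
Gen 2 (rule 124): 0001110111100
Gen 3 (rule 225): 1100111011101
Gen 4 (rule 210): 0111011001100
Gen 5 (rule 124): 0101111101110
Gen 6 (rule 225): 0010111110110
Gen 7 (rule 210): 0100011110011
Gen 8 (rule 124): 0110010011011

Answer: 0110010011011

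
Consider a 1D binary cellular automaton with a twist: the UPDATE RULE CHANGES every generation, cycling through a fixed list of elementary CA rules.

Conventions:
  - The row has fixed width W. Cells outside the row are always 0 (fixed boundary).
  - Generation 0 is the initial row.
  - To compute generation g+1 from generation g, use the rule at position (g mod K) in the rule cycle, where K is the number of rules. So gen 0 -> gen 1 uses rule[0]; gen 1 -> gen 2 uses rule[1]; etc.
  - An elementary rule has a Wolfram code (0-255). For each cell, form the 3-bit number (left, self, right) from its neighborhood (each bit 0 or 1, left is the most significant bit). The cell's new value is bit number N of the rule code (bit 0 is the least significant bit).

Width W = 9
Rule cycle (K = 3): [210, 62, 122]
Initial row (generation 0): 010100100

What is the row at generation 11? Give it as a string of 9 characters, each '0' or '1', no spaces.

Gen 0: 010100100
Gen 1 (rule 210): 100011010
Gen 2 (rule 62): 110110111
Gen 3 (rule 122): 111111101
Gen 4 (rule 210): 011111100
Gen 5 (rule 62): 110000010
Gen 6 (rule 122): 111000101
Gen 7 (rule 210): 011101000
Gen 8 (rule 62): 110011100
Gen 9 (rule 122): 111110110
Gen 10 (rule 210): 011110011
Gen 11 (rule 62): 110001110

Answer: 110001110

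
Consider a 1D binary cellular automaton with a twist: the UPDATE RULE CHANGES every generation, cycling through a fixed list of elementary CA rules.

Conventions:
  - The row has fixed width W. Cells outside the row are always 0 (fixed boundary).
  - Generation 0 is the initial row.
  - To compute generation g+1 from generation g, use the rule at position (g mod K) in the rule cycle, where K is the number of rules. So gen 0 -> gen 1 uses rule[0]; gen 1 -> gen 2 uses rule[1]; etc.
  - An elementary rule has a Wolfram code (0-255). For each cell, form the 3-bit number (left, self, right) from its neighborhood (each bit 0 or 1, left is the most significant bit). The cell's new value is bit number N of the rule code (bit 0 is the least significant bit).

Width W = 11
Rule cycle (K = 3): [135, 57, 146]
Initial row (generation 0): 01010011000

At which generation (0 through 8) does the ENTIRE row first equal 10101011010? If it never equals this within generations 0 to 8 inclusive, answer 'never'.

Gen 0: 01010011000
Gen 1 (rule 135): 11010100011
Gen 2 (rule 57): 10101011010
Gen 3 (rule 146): 00000000001
Gen 4 (rule 135): 11111111111
Gen 5 (rule 57): 10000000000
Gen 6 (rule 146): 01000000000
Gen 7 (rule 135): 11011111111
Gen 8 (rule 57): 10110000000

Answer: 2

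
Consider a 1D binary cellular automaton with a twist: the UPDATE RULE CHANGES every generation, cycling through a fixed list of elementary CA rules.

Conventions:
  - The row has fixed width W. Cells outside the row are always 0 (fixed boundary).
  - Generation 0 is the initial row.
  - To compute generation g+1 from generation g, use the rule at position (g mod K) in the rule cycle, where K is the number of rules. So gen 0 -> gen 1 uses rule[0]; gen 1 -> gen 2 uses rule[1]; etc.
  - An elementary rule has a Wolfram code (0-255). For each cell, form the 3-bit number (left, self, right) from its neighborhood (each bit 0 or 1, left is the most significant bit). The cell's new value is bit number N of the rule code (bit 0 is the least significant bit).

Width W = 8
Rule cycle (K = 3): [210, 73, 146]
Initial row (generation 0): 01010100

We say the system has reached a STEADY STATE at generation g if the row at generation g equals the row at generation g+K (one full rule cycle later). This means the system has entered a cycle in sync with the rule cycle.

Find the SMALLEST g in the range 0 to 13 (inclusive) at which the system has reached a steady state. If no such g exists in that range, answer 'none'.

Gen 0: 01010100
Gen 1 (rule 210): 10000010
Gen 2 (rule 73): 00111000
Gen 3 (rule 146): 01010100
Gen 4 (rule 210): 10000010
Gen 5 (rule 73): 00111000
Gen 6 (rule 146): 01010100
Gen 7 (rule 210): 10000010
Gen 8 (rule 73): 00111000
Gen 9 (rule 146): 01010100
Gen 10 (rule 210): 10000010
Gen 11 (rule 73): 00111000
Gen 12 (rule 146): 01010100
Gen 13 (rule 210): 10000010
Gen 14 (rule 73): 00111000
Gen 15 (rule 146): 01010100
Gen 16 (rule 210): 10000010

Answer: 0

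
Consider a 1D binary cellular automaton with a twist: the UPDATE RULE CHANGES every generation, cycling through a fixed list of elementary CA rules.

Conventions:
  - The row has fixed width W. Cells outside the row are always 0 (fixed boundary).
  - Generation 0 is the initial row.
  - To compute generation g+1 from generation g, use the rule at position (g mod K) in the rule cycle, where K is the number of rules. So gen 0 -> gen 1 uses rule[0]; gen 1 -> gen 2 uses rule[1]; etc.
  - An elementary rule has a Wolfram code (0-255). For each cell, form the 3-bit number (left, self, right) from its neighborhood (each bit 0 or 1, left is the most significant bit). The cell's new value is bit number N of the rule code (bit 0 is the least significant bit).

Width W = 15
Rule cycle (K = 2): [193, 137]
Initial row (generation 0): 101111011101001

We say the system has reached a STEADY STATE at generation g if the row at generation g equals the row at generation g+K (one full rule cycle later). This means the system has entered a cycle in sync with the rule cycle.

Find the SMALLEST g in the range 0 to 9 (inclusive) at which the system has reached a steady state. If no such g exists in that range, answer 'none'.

Answer: none

Derivation:
Gen 0: 101111011101001
Gen 1 (rule 193): 000111001100000
Gen 2 (rule 137): 110110001001111
Gen 3 (rule 193): 010010100000111
Gen 4 (rule 137): 000000001110110
Gen 5 (rule 193): 111111100110010
Gen 6 (rule 137): 111111000100000
Gen 7 (rule 193): 011111010001111
Gen 8 (rule 137): 011110000101110
Gen 9 (rule 193): 001110110000110
Gen 10 (rule 137): 101100100110100
Gen 11 (rule 193): 000100000010001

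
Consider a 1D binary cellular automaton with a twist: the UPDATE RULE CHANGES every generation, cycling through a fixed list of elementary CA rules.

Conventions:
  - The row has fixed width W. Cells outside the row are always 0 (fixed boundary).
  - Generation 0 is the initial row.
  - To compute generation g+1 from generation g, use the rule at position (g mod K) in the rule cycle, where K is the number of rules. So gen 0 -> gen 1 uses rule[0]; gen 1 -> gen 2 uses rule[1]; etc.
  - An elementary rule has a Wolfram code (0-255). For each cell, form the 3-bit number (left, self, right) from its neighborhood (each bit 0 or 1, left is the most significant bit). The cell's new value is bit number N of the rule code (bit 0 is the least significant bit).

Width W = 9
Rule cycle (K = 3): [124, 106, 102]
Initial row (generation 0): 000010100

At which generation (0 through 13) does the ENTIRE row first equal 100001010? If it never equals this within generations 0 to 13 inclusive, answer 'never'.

Gen 0: 000010100
Gen 1 (rule 124): 000011110
Gen 2 (rule 106): 000110010
Gen 3 (rule 102): 001010110
Gen 4 (rule 124): 001111111
Gen 5 (rule 106): 011000001
Gen 6 (rule 102): 101000011
Gen 7 (rule 124): 111100011
Gen 8 (rule 106): 100100111
Gen 9 (rule 102): 101101001
Gen 10 (rule 124): 111111101
Gen 11 (rule 106): 100000110
Gen 12 (rule 102): 100001010
Gen 13 (rule 124): 110001111

Answer: 12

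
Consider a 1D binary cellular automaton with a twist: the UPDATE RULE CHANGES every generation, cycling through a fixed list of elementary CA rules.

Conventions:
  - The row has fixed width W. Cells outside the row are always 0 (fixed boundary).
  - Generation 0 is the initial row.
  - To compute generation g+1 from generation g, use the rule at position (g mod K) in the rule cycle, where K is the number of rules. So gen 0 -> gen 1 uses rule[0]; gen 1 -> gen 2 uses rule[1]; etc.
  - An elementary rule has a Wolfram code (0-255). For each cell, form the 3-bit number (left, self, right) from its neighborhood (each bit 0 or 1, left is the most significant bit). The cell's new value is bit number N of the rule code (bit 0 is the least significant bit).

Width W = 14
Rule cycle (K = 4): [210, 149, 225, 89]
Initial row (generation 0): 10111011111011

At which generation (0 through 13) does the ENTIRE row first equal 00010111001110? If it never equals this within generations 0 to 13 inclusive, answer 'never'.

Answer: 5

Derivation:
Gen 0: 10111011111011
Gen 1 (rule 210): 00011001111001
Gen 2 (rule 149): 11000100110101
Gen 3 (rule 225): 01010000011010
Gen 4 (rule 89): 00001111011001
Gen 5 (rule 210): 00010111001110
Gen 6 (rule 149): 11010010100101
Gen 7 (rule 225): 01100001000010
Gen 8 (rule 89): 01111100111001
Gen 9 (rule 210): 10111111011110
Gen 10 (rule 149): 10011110001101
Gen 11 (rule 225): 00001110100110
Gen 12 (rule 89): 11101010010111
Gen 13 (rule 210): 01100001100011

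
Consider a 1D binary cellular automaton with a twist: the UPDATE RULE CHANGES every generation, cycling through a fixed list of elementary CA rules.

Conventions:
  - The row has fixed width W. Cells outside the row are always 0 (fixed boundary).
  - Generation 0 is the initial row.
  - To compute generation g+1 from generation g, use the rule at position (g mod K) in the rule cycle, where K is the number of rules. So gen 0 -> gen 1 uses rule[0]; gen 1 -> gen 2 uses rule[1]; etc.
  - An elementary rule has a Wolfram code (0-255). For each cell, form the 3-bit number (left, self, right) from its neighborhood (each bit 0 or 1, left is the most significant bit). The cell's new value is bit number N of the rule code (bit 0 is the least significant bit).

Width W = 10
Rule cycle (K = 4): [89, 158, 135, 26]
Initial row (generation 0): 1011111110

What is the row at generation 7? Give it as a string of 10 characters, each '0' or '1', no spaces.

Answer: 1011001100

Derivation:
Gen 0: 1011111110
Gen 1 (rule 89): 0010000011
Gen 2 (rule 158): 0111000110
Gen 3 (rule 135): 1010011000
Gen 4 (rule 26): 0001110100
Gen 5 (rule 89): 1101010011
Gen 6 (rule 158): 1001011110
Gen 7 (rule 135): 1011001100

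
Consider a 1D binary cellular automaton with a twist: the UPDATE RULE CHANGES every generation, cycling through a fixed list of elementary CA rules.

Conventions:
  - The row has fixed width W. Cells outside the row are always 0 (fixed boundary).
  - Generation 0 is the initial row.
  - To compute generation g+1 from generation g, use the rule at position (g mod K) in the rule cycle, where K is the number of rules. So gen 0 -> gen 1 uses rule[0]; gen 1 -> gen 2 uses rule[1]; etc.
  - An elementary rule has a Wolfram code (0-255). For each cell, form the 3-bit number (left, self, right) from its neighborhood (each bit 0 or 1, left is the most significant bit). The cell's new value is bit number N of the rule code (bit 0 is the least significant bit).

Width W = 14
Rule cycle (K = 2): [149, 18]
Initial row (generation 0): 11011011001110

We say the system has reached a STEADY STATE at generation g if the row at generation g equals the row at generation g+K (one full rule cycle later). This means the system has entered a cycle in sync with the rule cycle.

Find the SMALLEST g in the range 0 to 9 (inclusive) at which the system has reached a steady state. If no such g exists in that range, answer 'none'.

Gen 0: 11011011001110
Gen 1 (rule 149): 00000000100101
Gen 2 (rule 18): 00000001011000
Gen 3 (rule 149): 11111101000111
Gen 4 (rule 18): 00000000101000
Gen 5 (rule 149): 11111110101111
Gen 6 (rule 18): 00000000000000
Gen 7 (rule 149): 11111111111111
Gen 8 (rule 18): 00000000000000
Gen 9 (rule 149): 11111111111111
Gen 10 (rule 18): 00000000000000
Gen 11 (rule 149): 11111111111111

Answer: 6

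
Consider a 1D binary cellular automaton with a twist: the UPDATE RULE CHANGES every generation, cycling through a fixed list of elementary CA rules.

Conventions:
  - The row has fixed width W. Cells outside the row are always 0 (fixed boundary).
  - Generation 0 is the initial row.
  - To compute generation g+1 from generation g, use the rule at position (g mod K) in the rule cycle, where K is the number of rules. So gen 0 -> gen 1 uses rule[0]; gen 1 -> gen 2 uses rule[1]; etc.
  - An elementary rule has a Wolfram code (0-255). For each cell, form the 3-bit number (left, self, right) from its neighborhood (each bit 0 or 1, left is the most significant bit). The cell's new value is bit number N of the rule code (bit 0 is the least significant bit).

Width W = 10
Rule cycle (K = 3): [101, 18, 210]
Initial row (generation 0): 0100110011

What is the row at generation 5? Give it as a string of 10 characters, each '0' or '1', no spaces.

Gen 0: 0100110011
Gen 1 (rule 101): 0100010001
Gen 2 (rule 18): 1010101010
Gen 3 (rule 210): 0000000001
Gen 4 (rule 101): 1111111101
Gen 5 (rule 18): 0000000000

Answer: 0000000000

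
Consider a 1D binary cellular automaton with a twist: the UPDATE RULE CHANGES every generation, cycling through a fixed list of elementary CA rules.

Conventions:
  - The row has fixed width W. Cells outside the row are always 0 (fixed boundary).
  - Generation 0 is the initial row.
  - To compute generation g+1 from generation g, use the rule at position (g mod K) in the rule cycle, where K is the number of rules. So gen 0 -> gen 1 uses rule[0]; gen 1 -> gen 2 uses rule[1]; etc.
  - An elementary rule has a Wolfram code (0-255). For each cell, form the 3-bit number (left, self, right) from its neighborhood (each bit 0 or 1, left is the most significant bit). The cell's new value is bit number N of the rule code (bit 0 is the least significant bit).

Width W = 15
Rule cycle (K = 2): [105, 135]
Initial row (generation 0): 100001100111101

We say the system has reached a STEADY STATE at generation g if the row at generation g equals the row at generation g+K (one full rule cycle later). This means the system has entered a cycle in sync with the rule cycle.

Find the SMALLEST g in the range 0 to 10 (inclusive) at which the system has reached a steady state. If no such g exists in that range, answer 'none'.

Answer: none

Derivation:
Gen 0: 100001100111101
Gen 1 (rule 105): 001101100100110
Gen 2 (rule 135): 110000001101000
Gen 3 (rule 105): 110111101110011
Gen 4 (rule 135): 000011000100100
Gen 5 (rule 105): 111011010000001
Gen 6 (rule 135): 010000010111111
Gen 7 (rule 105): 000111001100001
Gen 8 (rule 135): 111010010001111
Gen 9 (rule 105): 101100000101001
Gen 10 (rule 135): 100001111101011
Gen 11 (rule 105): 001101000110111
Gen 12 (rule 135): 110001011000010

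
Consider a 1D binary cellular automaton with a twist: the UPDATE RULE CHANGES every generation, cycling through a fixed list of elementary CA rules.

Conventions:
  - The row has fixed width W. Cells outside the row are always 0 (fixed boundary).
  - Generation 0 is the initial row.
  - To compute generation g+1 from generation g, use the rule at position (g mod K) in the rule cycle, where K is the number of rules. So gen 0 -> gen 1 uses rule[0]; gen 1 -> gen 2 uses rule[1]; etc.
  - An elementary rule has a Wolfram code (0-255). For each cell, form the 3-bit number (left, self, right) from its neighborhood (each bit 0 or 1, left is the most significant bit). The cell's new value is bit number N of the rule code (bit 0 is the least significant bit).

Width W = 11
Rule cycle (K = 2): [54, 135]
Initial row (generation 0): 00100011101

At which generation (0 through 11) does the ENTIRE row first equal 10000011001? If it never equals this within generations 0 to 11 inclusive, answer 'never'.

Answer: 5

Derivation:
Gen 0: 00100011101
Gen 1 (rule 54): 01110100011
Gen 2 (rule 135): 10100101100
Gen 3 (rule 54): 11111110010
Gen 4 (rule 135): 01111100110
Gen 5 (rule 54): 10000011001
Gen 6 (rule 135): 10111100011
Gen 7 (rule 54): 11000010100
Gen 8 (rule 135): 00011110101
Gen 9 (rule 54): 00100001111
Gen 10 (rule 135): 11101110110
Gen 11 (rule 54): 00010001001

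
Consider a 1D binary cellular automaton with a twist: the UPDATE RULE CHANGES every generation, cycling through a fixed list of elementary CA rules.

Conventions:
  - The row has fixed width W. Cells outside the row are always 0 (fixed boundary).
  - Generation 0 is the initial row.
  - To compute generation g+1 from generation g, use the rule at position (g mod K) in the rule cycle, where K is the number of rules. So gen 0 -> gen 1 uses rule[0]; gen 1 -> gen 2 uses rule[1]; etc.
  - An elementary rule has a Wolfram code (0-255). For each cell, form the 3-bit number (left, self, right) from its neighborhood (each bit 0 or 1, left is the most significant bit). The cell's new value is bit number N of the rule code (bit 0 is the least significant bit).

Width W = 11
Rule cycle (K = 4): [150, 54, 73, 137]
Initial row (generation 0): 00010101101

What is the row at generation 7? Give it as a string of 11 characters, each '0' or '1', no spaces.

Answer: 10001000011

Derivation:
Gen 0: 00010101101
Gen 1 (rule 150): 00110100001
Gen 2 (rule 54): 01001110011
Gen 3 (rule 73): 00001010011
Gen 4 (rule 137): 11100000010
Gen 5 (rule 150): 01010000111
Gen 6 (rule 54): 11111001000
Gen 7 (rule 73): 10001000011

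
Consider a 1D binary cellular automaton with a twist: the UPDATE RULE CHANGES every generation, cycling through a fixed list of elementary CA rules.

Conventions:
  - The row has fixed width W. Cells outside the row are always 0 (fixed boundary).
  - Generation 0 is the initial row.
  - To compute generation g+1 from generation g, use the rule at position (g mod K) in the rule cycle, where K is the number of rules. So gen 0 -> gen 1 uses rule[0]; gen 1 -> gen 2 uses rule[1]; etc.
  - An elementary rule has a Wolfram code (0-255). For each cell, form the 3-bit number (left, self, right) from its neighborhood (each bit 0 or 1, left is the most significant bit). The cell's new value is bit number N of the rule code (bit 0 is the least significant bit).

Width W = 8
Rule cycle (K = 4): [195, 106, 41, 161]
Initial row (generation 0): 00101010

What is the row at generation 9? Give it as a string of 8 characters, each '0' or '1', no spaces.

Gen 0: 00101010
Gen 1 (rule 195): 11000000
Gen 2 (rule 106): 11000000
Gen 3 (rule 41): 10011111
Gen 4 (rule 161): 00001110
Gen 5 (rule 195): 11110110
Gen 6 (rule 106): 10011110
Gen 7 (rule 41): 00010000
Gen 8 (rule 161): 11000111
Gen 9 (rule 195): 01011011

Answer: 01011011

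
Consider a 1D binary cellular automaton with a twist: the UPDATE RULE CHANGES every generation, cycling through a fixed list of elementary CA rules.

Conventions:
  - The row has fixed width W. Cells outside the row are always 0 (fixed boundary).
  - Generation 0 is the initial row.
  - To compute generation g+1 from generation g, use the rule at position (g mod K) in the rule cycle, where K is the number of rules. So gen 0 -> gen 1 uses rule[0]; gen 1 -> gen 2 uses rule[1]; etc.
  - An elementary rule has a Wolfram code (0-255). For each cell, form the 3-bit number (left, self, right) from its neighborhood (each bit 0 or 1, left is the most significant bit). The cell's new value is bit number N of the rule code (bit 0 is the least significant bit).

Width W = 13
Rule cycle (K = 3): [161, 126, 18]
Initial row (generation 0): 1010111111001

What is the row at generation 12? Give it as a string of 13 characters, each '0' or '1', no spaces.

Gen 0: 1010111111001
Gen 1 (rule 161): 0101011110000
Gen 2 (rule 126): 1111110011000
Gen 3 (rule 18): 0000001100100
Gen 4 (rule 161): 1111100000001
Gen 5 (rule 126): 1000110000011
Gen 6 (rule 18): 0101001000100
Gen 7 (rule 161): 0010000010001
Gen 8 (rule 126): 0111000111011
Gen 9 (rule 18): 1000101000000
Gen 10 (rule 161): 0010010011111
Gen 11 (rule 126): 0111111110001
Gen 12 (rule 18): 1000000001010

Answer: 1000000001010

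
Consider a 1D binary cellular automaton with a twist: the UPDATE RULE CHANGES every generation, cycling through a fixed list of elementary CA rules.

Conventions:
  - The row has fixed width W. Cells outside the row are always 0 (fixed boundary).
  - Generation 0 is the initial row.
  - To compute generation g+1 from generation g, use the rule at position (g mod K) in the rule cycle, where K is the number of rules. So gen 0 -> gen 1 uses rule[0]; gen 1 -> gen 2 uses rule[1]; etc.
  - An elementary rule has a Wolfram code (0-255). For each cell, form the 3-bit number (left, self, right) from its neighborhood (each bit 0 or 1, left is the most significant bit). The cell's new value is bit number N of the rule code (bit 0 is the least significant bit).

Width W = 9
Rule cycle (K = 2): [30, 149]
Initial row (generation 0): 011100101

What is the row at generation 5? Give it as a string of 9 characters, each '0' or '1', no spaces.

Answer: 011000001

Derivation:
Gen 0: 011100101
Gen 1 (rule 30): 110011101
Gen 2 (rule 149): 001001001
Gen 3 (rule 30): 011111111
Gen 4 (rule 149): 001111110
Gen 5 (rule 30): 011000001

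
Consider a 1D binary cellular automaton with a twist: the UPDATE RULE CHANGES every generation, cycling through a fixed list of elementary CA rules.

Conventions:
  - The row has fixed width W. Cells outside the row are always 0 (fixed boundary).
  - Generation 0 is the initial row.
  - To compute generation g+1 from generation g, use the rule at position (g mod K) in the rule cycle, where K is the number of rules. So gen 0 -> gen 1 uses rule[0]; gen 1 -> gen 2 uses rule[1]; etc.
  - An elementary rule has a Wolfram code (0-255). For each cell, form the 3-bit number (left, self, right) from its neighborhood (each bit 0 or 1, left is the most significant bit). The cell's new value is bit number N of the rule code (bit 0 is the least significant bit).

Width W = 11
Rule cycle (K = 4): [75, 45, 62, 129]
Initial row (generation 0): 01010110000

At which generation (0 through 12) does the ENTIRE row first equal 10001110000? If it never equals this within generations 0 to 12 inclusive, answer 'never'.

Gen 0: 01010110000
Gen 1 (rule 75): 10000110111
Gen 2 (rule 45): 10110101100
Gen 3 (rule 62): 11101111010
Gen 4 (rule 129): 01000110000
Gen 5 (rule 75): 10011110111
Gen 6 (rule 45): 10010001100
Gen 7 (rule 62): 11111011010
Gen 8 (rule 129): 01110000000
Gen 9 (rule 75): 11010111111
Gen 10 (rule 45): 10111100000
Gen 11 (rule 62): 11100010000
Gen 12 (rule 129): 01001000111

Answer: never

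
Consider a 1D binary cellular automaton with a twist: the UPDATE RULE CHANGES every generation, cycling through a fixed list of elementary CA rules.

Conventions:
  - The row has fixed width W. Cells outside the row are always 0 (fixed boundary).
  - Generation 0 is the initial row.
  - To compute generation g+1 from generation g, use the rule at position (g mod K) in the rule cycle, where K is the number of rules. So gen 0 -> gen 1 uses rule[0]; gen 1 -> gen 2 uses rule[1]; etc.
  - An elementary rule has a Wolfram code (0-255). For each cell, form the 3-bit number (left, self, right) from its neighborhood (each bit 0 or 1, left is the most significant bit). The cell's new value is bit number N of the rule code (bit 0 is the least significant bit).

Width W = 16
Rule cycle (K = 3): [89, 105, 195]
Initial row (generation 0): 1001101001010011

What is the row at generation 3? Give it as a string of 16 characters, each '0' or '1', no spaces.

Answer: 1101101110101011

Derivation:
Gen 0: 1001101001010011
Gen 1 (rule 89): 0101100100001011
Gen 2 (rule 105): 0011100001100111
Gen 3 (rule 195): 1101101110101011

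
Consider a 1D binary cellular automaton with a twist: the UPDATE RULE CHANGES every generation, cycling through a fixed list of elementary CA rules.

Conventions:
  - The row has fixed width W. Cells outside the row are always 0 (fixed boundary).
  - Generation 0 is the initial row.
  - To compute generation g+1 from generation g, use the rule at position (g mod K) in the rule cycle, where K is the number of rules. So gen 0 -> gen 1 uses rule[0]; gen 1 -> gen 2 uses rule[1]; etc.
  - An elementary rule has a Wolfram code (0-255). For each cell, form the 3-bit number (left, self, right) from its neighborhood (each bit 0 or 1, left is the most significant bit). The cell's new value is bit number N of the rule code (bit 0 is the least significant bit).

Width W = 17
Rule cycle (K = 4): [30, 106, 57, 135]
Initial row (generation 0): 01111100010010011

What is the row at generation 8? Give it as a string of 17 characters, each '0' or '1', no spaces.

Answer: 10000100001000101

Derivation:
Gen 0: 01111100010010011
Gen 1 (rule 30): 11000010111111110
Gen 2 (rule 106): 11000101100000010
Gen 3 (rule 57): 10110011011111001
Gen 4 (rule 135): 10000100001110011
Gen 5 (rule 30): 11001110011001110
Gen 6 (rule 106): 11011010111011010
Gen 7 (rule 57): 10110101100110101
Gen 8 (rule 135): 10000100001000101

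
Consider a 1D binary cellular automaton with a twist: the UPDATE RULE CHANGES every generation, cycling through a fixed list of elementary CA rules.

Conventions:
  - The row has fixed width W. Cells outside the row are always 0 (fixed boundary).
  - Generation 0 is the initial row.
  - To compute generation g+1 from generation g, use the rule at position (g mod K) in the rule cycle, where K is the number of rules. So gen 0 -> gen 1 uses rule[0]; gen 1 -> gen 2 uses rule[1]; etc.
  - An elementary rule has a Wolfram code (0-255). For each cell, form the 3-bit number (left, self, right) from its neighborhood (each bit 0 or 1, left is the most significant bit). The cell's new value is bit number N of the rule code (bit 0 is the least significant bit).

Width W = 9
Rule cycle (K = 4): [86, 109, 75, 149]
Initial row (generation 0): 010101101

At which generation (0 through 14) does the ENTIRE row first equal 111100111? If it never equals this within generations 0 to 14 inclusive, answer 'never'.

Answer: 2

Derivation:
Gen 0: 010101101
Gen 1 (rule 86): 110100101
Gen 2 (rule 109): 111100111
Gen 3 (rule 75): 100101101
Gen 4 (rule 149): 110100001
Gen 5 (rule 86): 010110011
Gen 6 (rule 109): 011110011
Gen 7 (rule 75): 110010111
Gen 8 (rule 149): 001010010
Gen 9 (rule 86): 011011111
Gen 10 (rule 109): 011110001
Gen 11 (rule 75): 110010110
Gen 12 (rule 149): 001010001
Gen 13 (rule 86): 011011011
Gen 14 (rule 109): 011111111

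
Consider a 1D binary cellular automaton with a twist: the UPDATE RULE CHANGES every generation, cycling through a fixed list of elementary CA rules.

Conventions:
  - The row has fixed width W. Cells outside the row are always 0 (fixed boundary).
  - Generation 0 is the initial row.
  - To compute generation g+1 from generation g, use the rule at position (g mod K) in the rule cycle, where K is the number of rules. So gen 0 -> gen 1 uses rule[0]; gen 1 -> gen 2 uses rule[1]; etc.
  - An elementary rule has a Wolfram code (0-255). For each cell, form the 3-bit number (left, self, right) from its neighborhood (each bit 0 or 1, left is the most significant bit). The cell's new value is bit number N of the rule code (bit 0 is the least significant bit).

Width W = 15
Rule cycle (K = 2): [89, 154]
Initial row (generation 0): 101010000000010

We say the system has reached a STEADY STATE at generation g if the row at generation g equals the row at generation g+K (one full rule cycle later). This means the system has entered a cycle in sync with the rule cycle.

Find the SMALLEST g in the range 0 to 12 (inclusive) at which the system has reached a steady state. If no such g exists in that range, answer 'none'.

Gen 0: 101010000000010
Gen 1 (rule 89): 000001111111001
Gen 2 (rule 154): 000011111110110
Gen 3 (rule 89): 111010000010111
Gen 4 (rule 154): 110001000100110
Gen 5 (rule 89): 111100110010111
Gen 6 (rule 154): 111011101100110
Gen 7 (rule 89): 101010101110111
Gen 8 (rule 154): 000000001100110
Gen 9 (rule 89): 111111101110111
Gen 10 (rule 154): 111111001100110
Gen 11 (rule 89): 100001101110111
Gen 12 (rule 154): 010011001100110
Gen 13 (rule 89): 001011101110111
Gen 14 (rule 154): 010011001100110

Answer: 12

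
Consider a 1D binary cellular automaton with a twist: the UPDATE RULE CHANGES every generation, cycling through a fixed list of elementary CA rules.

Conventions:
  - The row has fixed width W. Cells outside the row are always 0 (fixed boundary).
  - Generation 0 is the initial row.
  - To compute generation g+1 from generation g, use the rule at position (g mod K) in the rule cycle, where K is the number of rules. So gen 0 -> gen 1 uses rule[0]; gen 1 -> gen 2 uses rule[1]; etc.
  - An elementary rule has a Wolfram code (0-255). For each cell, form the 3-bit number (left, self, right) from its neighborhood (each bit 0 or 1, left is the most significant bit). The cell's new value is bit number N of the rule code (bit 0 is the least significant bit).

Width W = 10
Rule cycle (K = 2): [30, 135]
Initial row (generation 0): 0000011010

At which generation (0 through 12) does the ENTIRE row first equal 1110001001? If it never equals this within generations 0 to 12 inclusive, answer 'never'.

Gen 0: 0000011010
Gen 1 (rule 30): 0000110011
Gen 2 (rule 135): 1111000100
Gen 3 (rule 30): 1000101110
Gen 4 (rule 135): 1011100100
Gen 5 (rule 30): 1010011110
Gen 6 (rule 135): 1010101100
Gen 7 (rule 30): 1010101010
Gen 8 (rule 135): 1010101010
Gen 9 (rule 30): 1010101011
Gen 10 (rule 135): 1010101000
Gen 11 (rule 30): 1010101100
Gen 12 (rule 135): 1010100001

Answer: never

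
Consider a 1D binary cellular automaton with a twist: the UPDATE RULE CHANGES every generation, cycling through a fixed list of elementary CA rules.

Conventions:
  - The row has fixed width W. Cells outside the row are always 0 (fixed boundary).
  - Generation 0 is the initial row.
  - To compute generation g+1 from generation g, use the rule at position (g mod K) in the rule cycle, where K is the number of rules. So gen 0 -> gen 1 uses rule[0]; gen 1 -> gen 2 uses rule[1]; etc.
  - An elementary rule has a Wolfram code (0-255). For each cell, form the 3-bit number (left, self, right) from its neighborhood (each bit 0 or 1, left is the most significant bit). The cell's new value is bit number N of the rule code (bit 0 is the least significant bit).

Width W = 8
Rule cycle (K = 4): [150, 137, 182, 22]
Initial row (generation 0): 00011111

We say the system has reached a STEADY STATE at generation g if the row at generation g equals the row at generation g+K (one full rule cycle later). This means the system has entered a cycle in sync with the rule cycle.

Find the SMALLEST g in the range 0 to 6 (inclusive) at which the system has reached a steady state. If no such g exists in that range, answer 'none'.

Answer: 0

Derivation:
Gen 0: 00011111
Gen 1 (rule 150): 00101110
Gen 2 (rule 137): 10001100
Gen 3 (rule 182): 11010010
Gen 4 (rule 22): 00011111
Gen 5 (rule 150): 00101110
Gen 6 (rule 137): 10001100
Gen 7 (rule 182): 11010010
Gen 8 (rule 22): 00011111
Gen 9 (rule 150): 00101110
Gen 10 (rule 137): 10001100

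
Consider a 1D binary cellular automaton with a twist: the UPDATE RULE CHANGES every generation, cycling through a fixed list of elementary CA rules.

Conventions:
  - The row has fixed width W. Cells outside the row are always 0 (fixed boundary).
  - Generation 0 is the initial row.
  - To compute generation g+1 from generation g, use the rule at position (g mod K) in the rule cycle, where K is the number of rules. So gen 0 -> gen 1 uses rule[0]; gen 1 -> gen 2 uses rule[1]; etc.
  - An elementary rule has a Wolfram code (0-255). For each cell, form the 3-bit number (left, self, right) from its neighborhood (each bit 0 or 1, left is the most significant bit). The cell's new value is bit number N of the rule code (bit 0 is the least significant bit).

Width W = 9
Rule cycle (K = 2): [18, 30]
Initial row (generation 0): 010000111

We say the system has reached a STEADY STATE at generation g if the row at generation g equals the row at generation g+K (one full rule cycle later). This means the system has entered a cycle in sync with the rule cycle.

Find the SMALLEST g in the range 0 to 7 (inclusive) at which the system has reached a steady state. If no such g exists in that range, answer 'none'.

Answer: none

Derivation:
Gen 0: 010000111
Gen 1 (rule 18): 101001000
Gen 2 (rule 30): 101111100
Gen 3 (rule 18): 000000010
Gen 4 (rule 30): 000000111
Gen 5 (rule 18): 000001000
Gen 6 (rule 30): 000011100
Gen 7 (rule 18): 000100010
Gen 8 (rule 30): 001110111
Gen 9 (rule 18): 010000000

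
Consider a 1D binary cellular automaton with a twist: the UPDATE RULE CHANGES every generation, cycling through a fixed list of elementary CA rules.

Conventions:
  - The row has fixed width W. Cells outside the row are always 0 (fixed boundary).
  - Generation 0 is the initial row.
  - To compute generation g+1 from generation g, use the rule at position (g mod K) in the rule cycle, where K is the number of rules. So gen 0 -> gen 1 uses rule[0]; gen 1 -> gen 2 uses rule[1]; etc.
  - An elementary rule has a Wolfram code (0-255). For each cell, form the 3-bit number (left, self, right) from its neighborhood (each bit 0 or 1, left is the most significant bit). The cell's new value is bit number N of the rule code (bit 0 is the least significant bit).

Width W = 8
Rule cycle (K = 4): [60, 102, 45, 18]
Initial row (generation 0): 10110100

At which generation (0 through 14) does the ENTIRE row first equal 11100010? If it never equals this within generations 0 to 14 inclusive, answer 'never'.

Gen 0: 10110100
Gen 1 (rule 60): 11101110
Gen 2 (rule 102): 00110010
Gen 3 (rule 45): 10100010
Gen 4 (rule 18): 00010101
Gen 5 (rule 60): 00011111
Gen 6 (rule 102): 00100001
Gen 7 (rule 45): 10101101
Gen 8 (rule 18): 00000000
Gen 9 (rule 60): 00000000
Gen 10 (rule 102): 00000000
Gen 11 (rule 45): 11111111
Gen 12 (rule 18): 00000000
Gen 13 (rule 60): 00000000
Gen 14 (rule 102): 00000000

Answer: never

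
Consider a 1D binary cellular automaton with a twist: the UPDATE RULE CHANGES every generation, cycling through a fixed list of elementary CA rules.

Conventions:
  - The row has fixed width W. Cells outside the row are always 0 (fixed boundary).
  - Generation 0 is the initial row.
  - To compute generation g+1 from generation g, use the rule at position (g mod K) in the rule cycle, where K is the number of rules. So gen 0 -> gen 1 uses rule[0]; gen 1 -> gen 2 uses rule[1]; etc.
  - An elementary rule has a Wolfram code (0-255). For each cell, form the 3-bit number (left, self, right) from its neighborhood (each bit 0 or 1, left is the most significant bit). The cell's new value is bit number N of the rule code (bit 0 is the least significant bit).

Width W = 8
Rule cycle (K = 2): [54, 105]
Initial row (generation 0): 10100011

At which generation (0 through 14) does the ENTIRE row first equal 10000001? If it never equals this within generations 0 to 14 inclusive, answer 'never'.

Gen 0: 10100011
Gen 1 (rule 54): 11110100
Gen 2 (rule 105): 10011001
Gen 3 (rule 54): 11100111
Gen 4 (rule 105): 10100101
Gen 5 (rule 54): 11111111
Gen 6 (rule 105): 10000001
Gen 7 (rule 54): 11000011
Gen 8 (rule 105): 11011011
Gen 9 (rule 54): 00100100
Gen 10 (rule 105): 10000001
Gen 11 (rule 54): 11000011
Gen 12 (rule 105): 11011011
Gen 13 (rule 54): 00100100
Gen 14 (rule 105): 10000001

Answer: 6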